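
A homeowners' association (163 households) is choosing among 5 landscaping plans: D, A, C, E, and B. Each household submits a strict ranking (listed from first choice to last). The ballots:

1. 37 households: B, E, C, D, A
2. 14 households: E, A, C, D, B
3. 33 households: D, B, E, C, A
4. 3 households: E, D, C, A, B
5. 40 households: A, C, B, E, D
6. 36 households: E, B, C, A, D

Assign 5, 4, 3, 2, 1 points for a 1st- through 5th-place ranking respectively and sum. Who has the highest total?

B

D: 37·2 + 14·2 + 33·5 + 3·4 + 40·1 + 36·1 = 355
A: 37·1 + 14·4 + 33·1 + 3·2 + 40·5 + 36·2 = 404
C: 37·3 + 14·3 + 33·2 + 3·3 + 40·4 + 36·3 = 496
E: 37·4 + 14·5 + 33·3 + 3·5 + 40·2 + 36·5 = 592
B: 37·5 + 14·1 + 33·4 + 3·1 + 40·3 + 36·4 = 598
B has the highest Borda score (598).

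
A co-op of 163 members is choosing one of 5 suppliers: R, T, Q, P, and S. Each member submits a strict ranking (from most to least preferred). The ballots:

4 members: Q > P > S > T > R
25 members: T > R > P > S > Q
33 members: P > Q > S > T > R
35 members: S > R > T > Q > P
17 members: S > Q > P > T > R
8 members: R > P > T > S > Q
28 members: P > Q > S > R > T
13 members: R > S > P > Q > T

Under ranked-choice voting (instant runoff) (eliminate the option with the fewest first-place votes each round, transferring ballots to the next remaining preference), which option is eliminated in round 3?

Round 1: R 21, T 25, Q 4, P 61, S 52. Eliminate Q.
Round 2: R 21, T 25, P 65, S 52. Eliminate R.
Round 3: T 25, P 73, S 65. Eliminate T.

T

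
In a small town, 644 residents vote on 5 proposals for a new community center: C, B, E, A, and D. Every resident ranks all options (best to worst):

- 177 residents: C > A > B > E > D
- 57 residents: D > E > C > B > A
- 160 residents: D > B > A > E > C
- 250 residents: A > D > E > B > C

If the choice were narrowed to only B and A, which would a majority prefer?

A

Voters preferring B to A: 217; preferring A to B: 427.
A wins the head-to-head.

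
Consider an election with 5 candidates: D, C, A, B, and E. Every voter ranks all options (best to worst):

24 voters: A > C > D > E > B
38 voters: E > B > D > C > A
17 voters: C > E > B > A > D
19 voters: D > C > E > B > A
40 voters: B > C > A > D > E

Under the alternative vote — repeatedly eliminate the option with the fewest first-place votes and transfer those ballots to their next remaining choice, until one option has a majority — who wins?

Round 1: D 19, C 17, A 24, B 40, E 38. Eliminate C.
Round 2: D 19, A 24, B 40, E 55. Eliminate D.
Round 3: A 24, B 40, E 74. E has a majority.

E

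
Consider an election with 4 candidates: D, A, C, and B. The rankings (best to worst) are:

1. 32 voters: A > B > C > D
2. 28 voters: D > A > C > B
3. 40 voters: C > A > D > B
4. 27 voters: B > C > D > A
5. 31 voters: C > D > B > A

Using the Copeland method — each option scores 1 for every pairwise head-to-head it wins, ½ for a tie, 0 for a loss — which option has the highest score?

C

D: beats A and B; loses to C → score 2.
A: beats B; loses to D and C → score 1.
C: beats D, A, and B → score 3.
B: loses to D, A, and C → score 0.
C has the best pairwise record.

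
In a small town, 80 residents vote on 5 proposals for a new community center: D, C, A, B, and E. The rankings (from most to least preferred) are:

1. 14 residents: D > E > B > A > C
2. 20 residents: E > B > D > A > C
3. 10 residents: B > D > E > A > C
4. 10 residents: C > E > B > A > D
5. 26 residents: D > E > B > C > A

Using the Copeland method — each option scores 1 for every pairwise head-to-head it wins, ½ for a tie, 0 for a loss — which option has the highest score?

D

D: beats C, A, and E; ties B → score 3.5.
C: loses to D, A, B, and E → score 0.
A: beats C; loses to D, B, and E → score 1.
B: beats C and A; ties D; loses to E → score 2.5.
E: beats C, A, and B; loses to D → score 3.
D has the best pairwise record.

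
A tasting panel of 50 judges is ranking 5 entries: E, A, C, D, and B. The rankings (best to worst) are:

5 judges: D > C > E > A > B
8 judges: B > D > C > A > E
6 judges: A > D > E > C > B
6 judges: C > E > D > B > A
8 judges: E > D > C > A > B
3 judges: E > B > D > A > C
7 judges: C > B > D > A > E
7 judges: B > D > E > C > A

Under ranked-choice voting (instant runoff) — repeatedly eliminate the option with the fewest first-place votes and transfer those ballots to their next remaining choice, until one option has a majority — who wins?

C

Round 1: E 11, A 6, C 13, D 5, B 15. Eliminate D.
Round 2: E 11, A 6, C 18, B 15. Eliminate A.
Round 3: E 17, C 18, B 15. Eliminate B.
Round 4: E 24, C 26. C has a majority.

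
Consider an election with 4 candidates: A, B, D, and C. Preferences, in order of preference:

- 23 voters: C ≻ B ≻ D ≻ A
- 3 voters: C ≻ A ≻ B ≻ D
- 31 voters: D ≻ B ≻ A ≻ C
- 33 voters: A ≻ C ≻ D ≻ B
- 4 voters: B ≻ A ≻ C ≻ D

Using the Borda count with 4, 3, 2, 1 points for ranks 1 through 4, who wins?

A: 23·1 + 3·3 + 31·2 + 33·4 + 4·3 = 238
B: 23·3 + 3·2 + 31·3 + 33·1 + 4·4 = 217
D: 23·2 + 3·1 + 31·4 + 33·2 + 4·1 = 243
C: 23·4 + 3·4 + 31·1 + 33·3 + 4·2 = 242
D has the highest Borda score (243).

D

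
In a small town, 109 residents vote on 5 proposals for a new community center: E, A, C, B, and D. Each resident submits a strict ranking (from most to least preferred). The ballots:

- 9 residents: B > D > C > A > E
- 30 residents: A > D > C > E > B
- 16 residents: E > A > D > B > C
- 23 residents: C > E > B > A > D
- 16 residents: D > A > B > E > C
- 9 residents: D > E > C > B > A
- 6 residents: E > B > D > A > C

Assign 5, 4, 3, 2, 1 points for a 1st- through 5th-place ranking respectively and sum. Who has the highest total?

E: 9·1 + 30·2 + 16·5 + 23·4 + 16·2 + 9·4 + 6·5 = 339
A: 9·2 + 30·5 + 16·4 + 23·2 + 16·4 + 9·1 + 6·2 = 363
C: 9·3 + 30·3 + 16·1 + 23·5 + 16·1 + 9·3 + 6·1 = 297
B: 9·5 + 30·1 + 16·2 + 23·3 + 16·3 + 9·2 + 6·4 = 266
D: 9·4 + 30·4 + 16·3 + 23·1 + 16·5 + 9·5 + 6·3 = 370
D has the highest Borda score (370).

D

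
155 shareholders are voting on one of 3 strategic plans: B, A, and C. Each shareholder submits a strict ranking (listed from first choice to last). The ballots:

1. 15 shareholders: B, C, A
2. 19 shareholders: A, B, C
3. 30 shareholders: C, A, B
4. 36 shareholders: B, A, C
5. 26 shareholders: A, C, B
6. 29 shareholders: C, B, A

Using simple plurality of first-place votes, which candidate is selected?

C

First-place votes: B 51, A 45, C 59.
C has the most first-place votes.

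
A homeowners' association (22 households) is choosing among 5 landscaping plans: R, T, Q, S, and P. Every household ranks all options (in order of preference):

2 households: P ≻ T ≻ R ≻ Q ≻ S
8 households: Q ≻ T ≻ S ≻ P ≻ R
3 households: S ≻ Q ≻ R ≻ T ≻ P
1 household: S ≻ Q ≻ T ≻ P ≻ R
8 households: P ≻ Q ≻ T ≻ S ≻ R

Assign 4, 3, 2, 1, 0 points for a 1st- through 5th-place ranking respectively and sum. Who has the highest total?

Q

R: 2·2 + 8·0 + 3·2 + 1·0 + 8·0 = 10
T: 2·3 + 8·3 + 3·1 + 1·2 + 8·2 = 51
Q: 2·1 + 8·4 + 3·3 + 1·3 + 8·3 = 70
S: 2·0 + 8·2 + 3·4 + 1·4 + 8·1 = 40
P: 2·4 + 8·1 + 3·0 + 1·1 + 8·4 = 49
Q has the highest Borda score (70).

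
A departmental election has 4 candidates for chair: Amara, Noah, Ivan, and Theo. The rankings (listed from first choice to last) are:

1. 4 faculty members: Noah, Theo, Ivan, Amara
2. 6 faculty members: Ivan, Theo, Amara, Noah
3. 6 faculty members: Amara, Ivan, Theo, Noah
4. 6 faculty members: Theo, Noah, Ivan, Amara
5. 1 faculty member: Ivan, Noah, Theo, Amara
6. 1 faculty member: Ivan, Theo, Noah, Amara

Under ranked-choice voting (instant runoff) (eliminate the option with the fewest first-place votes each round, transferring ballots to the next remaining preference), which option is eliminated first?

Round 1: Amara 6, Noah 4, Ivan 8, Theo 6. Eliminate Noah.

Noah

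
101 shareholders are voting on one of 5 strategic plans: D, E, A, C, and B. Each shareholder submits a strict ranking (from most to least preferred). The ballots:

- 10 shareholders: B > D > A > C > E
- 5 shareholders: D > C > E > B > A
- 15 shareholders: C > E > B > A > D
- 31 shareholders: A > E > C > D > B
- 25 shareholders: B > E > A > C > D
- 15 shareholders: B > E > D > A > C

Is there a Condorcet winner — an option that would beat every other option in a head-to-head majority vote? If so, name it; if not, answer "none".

E

E vs D: 86–15 for E.
E vs A: 60–41 for E.
E vs C: 71–30 for E.
E vs B: 51–50 for E.
E beats every other option head-to-head.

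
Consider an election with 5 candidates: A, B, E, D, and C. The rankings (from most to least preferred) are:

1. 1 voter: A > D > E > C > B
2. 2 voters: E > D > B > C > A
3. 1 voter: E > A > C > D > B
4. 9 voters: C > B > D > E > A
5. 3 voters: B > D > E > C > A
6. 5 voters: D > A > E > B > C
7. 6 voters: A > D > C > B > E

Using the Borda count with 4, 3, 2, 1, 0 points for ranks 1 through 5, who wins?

D

A: 1·4 + 2·0 + 1·3 + 9·0 + 3·0 + 5·3 + 6·4 = 46
B: 1·0 + 2·2 + 1·0 + 9·3 + 3·4 + 5·1 + 6·1 = 54
E: 1·2 + 2·4 + 1·4 + 9·1 + 3·2 + 5·2 + 6·0 = 39
D: 1·3 + 2·3 + 1·1 + 9·2 + 3·3 + 5·4 + 6·3 = 75
C: 1·1 + 2·1 + 1·2 + 9·4 + 3·1 + 5·0 + 6·2 = 56
D has the highest Borda score (75).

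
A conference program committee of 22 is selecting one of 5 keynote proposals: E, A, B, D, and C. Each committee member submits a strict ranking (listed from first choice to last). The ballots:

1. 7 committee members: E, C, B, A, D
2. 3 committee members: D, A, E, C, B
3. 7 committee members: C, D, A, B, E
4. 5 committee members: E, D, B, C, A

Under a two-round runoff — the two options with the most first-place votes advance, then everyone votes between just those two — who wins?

E

Round 1 first-place votes: E 12, A 0, B 0, D 3, C 7.
E and C advance.
Runoff: E is preferred to C by 15 voters; C by 7.
E wins the runoff.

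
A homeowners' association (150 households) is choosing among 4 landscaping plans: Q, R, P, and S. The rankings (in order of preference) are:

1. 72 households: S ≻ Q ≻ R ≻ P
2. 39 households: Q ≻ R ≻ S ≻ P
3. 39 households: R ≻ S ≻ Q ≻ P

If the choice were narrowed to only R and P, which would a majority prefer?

R

Voters preferring R to P: 150; preferring P to R: 0.
R wins the head-to-head.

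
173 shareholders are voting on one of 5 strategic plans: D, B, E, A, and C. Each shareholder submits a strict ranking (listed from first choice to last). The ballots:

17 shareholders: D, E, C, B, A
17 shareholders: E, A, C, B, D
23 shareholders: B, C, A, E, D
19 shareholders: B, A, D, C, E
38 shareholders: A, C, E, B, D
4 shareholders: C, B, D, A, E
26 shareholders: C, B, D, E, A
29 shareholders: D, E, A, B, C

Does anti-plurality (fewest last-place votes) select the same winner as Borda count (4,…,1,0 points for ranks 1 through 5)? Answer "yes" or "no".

no

Anti-plurality — last-place votes: D 78, B 0, E 23, A 43, C 29. Winner: B.
Borda — scores: D 282, B 359, E 331, A 368, C 390. Winner: C.
The two methods disagree.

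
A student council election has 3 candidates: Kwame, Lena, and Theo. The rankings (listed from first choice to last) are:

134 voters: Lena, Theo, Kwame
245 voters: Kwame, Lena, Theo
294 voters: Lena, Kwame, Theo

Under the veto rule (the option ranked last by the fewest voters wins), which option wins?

Last-place votes: Kwame 134, Lena 0, Theo 539.
Lena is ranked last by the fewest voters, so Lena wins.

Lena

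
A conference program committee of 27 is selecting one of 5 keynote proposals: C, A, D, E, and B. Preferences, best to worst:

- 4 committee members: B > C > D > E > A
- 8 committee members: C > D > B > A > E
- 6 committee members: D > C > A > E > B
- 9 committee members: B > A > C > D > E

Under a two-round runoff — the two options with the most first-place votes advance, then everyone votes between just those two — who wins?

Round 1 first-place votes: C 8, A 0, D 6, E 0, B 13.
B and C advance.
Runoff: B is preferred to C by 13 voters; C by 14.
C wins the runoff.

C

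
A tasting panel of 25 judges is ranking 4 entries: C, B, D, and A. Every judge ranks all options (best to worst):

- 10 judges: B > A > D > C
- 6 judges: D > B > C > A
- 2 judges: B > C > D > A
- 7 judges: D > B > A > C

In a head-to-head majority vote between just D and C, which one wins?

D

Voters preferring D to C: 23; preferring C to D: 2.
D wins the head-to-head.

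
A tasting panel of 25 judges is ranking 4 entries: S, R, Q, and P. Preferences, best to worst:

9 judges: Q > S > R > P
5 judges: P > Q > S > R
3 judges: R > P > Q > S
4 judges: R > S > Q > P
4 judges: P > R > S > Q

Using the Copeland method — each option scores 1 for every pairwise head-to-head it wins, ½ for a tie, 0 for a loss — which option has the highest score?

S: beats R and P; loses to Q → score 2.
R: beats P; loses to S and Q → score 1.
Q: beats S, R, and P → score 3.
P: loses to S, R, and Q → score 0.
Q has the best pairwise record.

Q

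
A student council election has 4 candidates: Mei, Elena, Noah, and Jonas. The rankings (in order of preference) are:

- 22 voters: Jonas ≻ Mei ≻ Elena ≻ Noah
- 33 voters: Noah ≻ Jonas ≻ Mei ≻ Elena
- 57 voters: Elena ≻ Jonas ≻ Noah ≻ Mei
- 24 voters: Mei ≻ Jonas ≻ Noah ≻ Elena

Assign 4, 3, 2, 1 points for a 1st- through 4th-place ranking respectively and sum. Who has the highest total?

Jonas

Mei: 22·3 + 33·2 + 57·1 + 24·4 = 285
Elena: 22·2 + 33·1 + 57·4 + 24·1 = 329
Noah: 22·1 + 33·4 + 57·2 + 24·2 = 316
Jonas: 22·4 + 33·3 + 57·3 + 24·3 = 430
Jonas has the highest Borda score (430).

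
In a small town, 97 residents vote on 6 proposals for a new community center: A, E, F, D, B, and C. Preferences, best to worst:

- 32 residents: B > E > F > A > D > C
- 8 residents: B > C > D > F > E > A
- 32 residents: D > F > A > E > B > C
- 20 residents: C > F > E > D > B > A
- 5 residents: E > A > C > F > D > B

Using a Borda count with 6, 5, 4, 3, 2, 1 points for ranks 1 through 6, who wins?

A: 32·3 + 8·1 + 32·4 + 20·1 + 5·5 = 277
E: 32·5 + 8·2 + 32·3 + 20·4 + 5·6 = 382
F: 32·4 + 8·3 + 32·5 + 20·5 + 5·3 = 427
D: 32·2 + 8·4 + 32·6 + 20·3 + 5·2 = 358
B: 32·6 + 8·6 + 32·2 + 20·2 + 5·1 = 349
C: 32·1 + 8·5 + 32·1 + 20·6 + 5·4 = 244
F has the highest Borda score (427).

F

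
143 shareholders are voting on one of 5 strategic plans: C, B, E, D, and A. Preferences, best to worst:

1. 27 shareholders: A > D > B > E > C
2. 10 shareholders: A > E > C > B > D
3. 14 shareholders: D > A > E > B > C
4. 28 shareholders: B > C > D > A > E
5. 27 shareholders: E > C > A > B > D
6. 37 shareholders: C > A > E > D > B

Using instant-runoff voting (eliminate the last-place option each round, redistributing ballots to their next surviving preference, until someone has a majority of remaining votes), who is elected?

C

Round 1: C 37, B 28, E 27, D 14, A 37. Eliminate D.
Round 2: C 37, B 28, E 27, A 51. Eliminate E.
Round 3: C 64, B 28, A 51. Eliminate B.
Round 4: C 92, A 51. C has a majority.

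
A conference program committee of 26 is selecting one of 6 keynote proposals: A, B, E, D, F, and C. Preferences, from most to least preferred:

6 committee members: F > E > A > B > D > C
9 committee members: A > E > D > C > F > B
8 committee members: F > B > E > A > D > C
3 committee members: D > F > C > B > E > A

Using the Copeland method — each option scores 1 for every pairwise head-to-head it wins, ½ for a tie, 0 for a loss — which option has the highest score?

A: beats B, D, and C; loses to E and F → score 3.
B: beats D and C; loses to A, E, and F → score 2.
E: beats A, B, D, and C; loses to F → score 4.
D: beats C; loses to A, B, E, and F → score 1.
F: beats A, B, E, D, and C → score 5.
C: loses to A, B, E, D, and F → score 0.
F has the best pairwise record.

F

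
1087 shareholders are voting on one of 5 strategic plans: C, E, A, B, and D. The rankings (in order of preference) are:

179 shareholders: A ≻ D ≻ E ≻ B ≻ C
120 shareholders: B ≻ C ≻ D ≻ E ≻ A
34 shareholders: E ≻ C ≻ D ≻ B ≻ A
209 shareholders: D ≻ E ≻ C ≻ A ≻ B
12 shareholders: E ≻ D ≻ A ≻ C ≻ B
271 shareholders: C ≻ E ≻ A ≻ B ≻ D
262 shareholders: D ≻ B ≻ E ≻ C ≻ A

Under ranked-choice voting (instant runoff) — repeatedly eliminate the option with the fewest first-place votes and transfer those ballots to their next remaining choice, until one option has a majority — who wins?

D

Round 1: C 271, E 46, A 179, B 120, D 471. Eliminate E.
Round 2: C 305, A 179, B 120, D 483. Eliminate B.
Round 3: C 425, A 179, D 483. Eliminate A.
Round 4: C 425, D 662. D has a majority.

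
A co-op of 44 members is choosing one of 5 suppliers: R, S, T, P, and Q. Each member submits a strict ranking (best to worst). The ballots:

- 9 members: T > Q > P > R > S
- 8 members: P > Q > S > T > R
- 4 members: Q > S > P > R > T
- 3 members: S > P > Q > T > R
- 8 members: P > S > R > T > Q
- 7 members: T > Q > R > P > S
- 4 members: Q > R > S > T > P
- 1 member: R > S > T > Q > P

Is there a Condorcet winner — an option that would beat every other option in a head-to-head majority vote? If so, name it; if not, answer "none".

none

Checking pairwise contests:
S beats R 23–21.
P beats S 32–12.
S beats T 28–16.
Q beats P 25–19.
T beats Q 25–19.
Every option loses at least one head-to-head, so there is no Condorcet winner.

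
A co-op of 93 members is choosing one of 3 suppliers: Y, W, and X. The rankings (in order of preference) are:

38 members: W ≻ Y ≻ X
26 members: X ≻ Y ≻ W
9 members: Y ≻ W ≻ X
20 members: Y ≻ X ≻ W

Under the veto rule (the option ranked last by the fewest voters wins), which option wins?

Last-place votes: Y 0, W 46, X 47.
Y is ranked last by the fewest voters, so Y wins.

Y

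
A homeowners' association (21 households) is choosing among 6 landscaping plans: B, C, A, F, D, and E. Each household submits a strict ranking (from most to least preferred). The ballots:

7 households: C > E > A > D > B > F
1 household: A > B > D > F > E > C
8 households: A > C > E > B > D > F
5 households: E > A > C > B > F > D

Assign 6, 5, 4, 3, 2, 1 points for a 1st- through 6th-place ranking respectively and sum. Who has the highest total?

A

B: 7·2 + 1·5 + 8·3 + 5·3 = 58
C: 7·6 + 1·1 + 8·5 + 5·4 = 103
A: 7·4 + 1·6 + 8·6 + 5·5 = 107
F: 7·1 + 1·3 + 8·1 + 5·2 = 28
D: 7·3 + 1·4 + 8·2 + 5·1 = 46
E: 7·5 + 1·2 + 8·4 + 5·6 = 99
A has the highest Borda score (107).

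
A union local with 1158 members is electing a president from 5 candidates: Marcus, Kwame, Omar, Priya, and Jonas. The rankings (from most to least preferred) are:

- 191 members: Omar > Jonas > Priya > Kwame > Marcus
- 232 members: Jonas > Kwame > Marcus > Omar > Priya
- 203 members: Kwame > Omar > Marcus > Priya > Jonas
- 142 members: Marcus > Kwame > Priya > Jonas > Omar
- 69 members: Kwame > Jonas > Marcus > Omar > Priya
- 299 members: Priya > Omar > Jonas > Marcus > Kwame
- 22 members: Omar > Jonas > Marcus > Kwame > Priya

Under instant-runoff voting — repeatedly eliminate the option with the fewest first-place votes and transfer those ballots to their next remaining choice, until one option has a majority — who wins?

Round 1: Marcus 142, Kwame 272, Omar 213, Priya 299, Jonas 232. Eliminate Marcus.
Round 2: Kwame 414, Omar 213, Priya 299, Jonas 232. Eliminate Omar.
Round 3: Kwame 414, Priya 299, Jonas 445. Eliminate Priya.
Round 4: Kwame 414, Jonas 744. Jonas has a majority.

Jonas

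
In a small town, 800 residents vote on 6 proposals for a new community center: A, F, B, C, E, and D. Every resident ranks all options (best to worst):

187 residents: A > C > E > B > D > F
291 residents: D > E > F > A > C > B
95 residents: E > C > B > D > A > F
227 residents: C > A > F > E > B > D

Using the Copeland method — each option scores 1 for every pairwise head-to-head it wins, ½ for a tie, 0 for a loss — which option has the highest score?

A

A: beats F, B, C, E, and D → score 5.
F: beats B; loses to A, C, E, and D → score 1.
B: beats D; loses to A, F, C, and E → score 1.
C: beats F, B, E, and D; loses to A → score 4.
E: beats F, B, and D; loses to A and C → score 3.
D: beats F; loses to A, B, C, and E → score 1.
A has the best pairwise record.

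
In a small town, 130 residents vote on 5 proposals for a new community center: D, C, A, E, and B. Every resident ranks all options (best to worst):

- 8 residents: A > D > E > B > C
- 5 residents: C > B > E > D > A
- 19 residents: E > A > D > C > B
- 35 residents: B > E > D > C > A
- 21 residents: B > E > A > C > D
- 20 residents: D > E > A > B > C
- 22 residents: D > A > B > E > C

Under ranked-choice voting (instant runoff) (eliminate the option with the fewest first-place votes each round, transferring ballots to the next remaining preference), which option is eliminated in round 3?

Round 1: D 42, C 5, A 8, E 19, B 56. Eliminate C.
Round 2: D 42, A 8, E 19, B 61. Eliminate A.
Round 3: D 50, E 19, B 61. Eliminate E.

E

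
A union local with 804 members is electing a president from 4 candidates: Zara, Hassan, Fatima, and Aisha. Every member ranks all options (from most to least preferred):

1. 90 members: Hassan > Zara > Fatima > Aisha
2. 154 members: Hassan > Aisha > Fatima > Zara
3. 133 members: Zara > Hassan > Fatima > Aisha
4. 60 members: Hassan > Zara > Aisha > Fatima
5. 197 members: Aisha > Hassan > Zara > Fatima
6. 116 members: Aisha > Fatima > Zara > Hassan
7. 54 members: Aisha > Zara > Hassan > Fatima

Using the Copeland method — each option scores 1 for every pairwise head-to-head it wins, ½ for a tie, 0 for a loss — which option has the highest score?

Hassan

Zara: beats Fatima; loses to Hassan and Aisha → score 1.
Hassan: beats Zara, Fatima, and Aisha → score 3.
Fatima: loses to Zara, Hassan, and Aisha → score 0.
Aisha: beats Zara and Fatima; loses to Hassan → score 2.
Hassan has the best pairwise record.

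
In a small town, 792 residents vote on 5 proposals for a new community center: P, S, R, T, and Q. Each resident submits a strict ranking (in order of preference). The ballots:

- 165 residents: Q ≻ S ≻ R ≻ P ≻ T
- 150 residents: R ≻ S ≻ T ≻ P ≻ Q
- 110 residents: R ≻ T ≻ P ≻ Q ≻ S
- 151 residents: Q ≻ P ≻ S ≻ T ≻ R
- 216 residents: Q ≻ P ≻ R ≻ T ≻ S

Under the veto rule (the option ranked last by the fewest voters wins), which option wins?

P

Last-place votes: P 0, S 326, R 151, T 165, Q 150.
P is ranked last by the fewest voters, so P wins.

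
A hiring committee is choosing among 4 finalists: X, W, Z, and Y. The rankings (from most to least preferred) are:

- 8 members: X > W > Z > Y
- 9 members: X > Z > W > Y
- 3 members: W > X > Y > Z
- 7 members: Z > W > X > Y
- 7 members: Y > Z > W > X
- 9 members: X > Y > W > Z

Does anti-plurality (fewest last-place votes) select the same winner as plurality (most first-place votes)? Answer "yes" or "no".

Anti-plurality — last-place votes: X 7, W 0, Z 12, Y 24. Winner: W.
Plurality — first-place votes: X 26, W 3, Z 7, Y 7. Winner: X.
The two methods disagree.

no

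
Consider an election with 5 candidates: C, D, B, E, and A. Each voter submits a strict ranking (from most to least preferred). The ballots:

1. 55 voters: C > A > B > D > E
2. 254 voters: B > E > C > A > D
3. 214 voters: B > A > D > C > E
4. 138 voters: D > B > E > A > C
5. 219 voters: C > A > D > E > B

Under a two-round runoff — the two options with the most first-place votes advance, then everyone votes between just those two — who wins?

Round 1 first-place votes: C 274, D 138, B 468, E 0, A 0.
B and C advance.
Runoff: B is preferred to C by 606 voters; C by 274.
B wins the runoff.

B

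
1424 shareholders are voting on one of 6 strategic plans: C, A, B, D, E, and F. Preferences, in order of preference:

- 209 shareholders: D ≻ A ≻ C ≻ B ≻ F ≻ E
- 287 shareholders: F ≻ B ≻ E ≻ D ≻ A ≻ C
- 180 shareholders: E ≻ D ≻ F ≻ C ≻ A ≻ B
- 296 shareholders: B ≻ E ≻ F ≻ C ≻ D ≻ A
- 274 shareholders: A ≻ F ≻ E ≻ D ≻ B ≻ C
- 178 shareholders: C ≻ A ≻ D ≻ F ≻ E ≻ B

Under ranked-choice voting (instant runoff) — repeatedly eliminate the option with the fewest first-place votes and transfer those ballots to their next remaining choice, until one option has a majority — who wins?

Round 1: C 178, A 274, B 296, D 209, E 180, F 287. Eliminate C.
Round 2: A 452, B 296, D 209, E 180, F 287. Eliminate E.
Round 3: A 452, B 296, D 389, F 287. Eliminate F.
Round 4: A 452, B 583, D 389. Eliminate D.
Round 5: A 841, B 583. A has a majority.

A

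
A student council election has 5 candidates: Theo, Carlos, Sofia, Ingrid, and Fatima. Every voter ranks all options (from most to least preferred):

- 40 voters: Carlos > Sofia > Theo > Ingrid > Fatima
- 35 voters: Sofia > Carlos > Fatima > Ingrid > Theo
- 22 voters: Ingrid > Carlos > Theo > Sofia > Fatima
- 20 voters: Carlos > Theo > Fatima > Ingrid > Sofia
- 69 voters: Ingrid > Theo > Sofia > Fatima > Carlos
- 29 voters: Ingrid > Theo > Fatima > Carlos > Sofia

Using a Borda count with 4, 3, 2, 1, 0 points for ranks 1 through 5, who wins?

Ingrid

Theo: 40·2 + 35·0 + 22·2 + 20·3 + 69·3 + 29·3 = 478
Carlos: 40·4 + 35·3 + 22·3 + 20·4 + 69·0 + 29·1 = 440
Sofia: 40·3 + 35·4 + 22·1 + 20·0 + 69·2 + 29·0 = 420
Ingrid: 40·1 + 35·1 + 22·4 + 20·1 + 69·4 + 29·4 = 575
Fatima: 40·0 + 35·2 + 22·0 + 20·2 + 69·1 + 29·2 = 237
Ingrid has the highest Borda score (575).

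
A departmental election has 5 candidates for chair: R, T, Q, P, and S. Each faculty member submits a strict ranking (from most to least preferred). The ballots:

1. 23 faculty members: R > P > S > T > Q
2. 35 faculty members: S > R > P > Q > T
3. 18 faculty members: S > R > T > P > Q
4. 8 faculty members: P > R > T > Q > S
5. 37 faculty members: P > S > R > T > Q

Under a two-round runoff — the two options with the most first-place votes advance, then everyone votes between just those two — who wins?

P

Round 1 first-place votes: R 23, T 0, Q 0, P 45, S 53.
S and P advance.
Runoff: S is preferred to P by 53 voters; P by 68.
P wins the runoff.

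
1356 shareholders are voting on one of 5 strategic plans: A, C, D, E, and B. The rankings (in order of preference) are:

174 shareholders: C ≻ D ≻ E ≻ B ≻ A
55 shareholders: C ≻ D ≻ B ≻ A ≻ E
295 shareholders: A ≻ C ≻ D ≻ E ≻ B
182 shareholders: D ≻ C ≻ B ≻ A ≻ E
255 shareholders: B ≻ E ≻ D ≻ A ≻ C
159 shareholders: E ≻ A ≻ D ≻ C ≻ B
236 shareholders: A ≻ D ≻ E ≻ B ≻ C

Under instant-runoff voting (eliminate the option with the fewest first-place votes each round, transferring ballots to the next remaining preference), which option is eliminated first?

Round 1: A 531, C 229, D 182, E 159, B 255. Eliminate E.

E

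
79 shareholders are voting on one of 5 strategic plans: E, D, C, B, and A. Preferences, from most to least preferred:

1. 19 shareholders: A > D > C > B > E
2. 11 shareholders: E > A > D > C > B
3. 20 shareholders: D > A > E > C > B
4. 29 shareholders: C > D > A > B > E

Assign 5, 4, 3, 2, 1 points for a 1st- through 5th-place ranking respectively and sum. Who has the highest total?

E: 19·1 + 11·5 + 20·3 + 29·1 = 163
D: 19·4 + 11·3 + 20·5 + 29·4 = 325
C: 19·3 + 11·2 + 20·2 + 29·5 = 264
B: 19·2 + 11·1 + 20·1 + 29·2 = 127
A: 19·5 + 11·4 + 20·4 + 29·3 = 306
D has the highest Borda score (325).

D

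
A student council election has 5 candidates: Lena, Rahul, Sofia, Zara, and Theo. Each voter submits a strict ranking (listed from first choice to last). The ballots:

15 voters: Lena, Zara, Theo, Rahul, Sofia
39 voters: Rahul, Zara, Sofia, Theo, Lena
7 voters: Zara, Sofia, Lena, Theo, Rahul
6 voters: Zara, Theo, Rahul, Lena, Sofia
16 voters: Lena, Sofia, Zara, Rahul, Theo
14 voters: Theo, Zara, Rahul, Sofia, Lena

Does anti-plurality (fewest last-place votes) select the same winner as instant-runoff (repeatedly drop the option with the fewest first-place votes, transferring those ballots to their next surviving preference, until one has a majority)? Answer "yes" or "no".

no

Anti-plurality — last-place votes: Lena 53, Rahul 7, Sofia 21, Zara 0, Theo 16. Winner: Zara.
Instant-runoff — R1 Lena 31, Rahul 39, Sofia 0, Zara 13, Theo 14 (Sofia out); R2 Lena 31, Rahul 39, Zara 13, Theo 14 (Zara out); R3 Lena 38, Rahul 39, Theo 20 (Theo out); R4 Lena 38, Rahul 59 (Rahul winner). Winner: Rahul.
The two methods disagree.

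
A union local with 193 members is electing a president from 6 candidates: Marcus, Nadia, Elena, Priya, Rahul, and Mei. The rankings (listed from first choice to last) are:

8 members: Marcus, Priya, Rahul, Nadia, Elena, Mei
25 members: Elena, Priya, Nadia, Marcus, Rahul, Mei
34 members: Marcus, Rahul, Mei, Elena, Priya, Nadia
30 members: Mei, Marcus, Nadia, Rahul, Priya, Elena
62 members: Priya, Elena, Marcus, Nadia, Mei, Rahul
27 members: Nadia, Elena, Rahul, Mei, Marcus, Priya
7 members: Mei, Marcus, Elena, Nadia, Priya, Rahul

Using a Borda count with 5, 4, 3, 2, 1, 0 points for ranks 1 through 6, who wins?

Marcus

Marcus: 8·5 + 25·2 + 34·5 + 30·4 + 62·3 + 27·1 + 7·4 = 621
Nadia: 8·2 + 25·3 + 34·0 + 30·3 + 62·2 + 27·5 + 7·2 = 454
Elena: 8·1 + 25·5 + 34·2 + 30·0 + 62·4 + 27·4 + 7·3 = 578
Priya: 8·4 + 25·4 + 34·1 + 30·1 + 62·5 + 27·0 + 7·1 = 513
Rahul: 8·3 + 25·1 + 34·4 + 30·2 + 62·0 + 27·3 + 7·0 = 326
Mei: 8·0 + 25·0 + 34·3 + 30·5 + 62·1 + 27·2 + 7·5 = 403
Marcus has the highest Borda score (621).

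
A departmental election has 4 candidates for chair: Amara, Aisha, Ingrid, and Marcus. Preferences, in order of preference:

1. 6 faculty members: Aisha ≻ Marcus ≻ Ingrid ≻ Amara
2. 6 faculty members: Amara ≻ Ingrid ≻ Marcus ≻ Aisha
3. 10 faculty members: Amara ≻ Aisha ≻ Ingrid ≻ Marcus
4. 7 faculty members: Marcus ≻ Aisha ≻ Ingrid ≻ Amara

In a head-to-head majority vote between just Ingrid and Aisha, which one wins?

Aisha

Voters preferring Ingrid to Aisha: 6; preferring Aisha to Ingrid: 23.
Aisha wins the head-to-head.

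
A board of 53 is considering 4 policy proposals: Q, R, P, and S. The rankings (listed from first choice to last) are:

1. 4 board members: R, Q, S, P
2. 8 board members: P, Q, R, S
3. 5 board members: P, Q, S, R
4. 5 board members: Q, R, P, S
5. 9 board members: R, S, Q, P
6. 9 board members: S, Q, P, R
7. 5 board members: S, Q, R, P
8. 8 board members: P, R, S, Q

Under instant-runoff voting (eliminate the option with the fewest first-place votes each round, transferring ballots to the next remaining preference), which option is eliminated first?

Q

Round 1: Q 5, R 13, P 21, S 14. Eliminate Q.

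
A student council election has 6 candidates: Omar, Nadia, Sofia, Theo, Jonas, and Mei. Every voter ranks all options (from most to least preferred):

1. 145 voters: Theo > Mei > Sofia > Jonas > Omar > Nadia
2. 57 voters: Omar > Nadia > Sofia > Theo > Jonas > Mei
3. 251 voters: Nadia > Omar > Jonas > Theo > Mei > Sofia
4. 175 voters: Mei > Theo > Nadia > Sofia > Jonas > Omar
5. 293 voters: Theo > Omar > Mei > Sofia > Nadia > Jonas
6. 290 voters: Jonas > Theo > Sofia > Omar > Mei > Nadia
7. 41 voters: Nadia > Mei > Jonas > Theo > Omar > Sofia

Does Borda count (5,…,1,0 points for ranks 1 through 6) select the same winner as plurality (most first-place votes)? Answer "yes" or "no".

yes

Borda — scores: Omar 3227, Nadia 2506, Sofia 2412, Theo 4748, Jonas 2848, Mei 3039. Winner: Theo.
Plurality — first-place votes: Omar 57, Nadia 292, Sofia 0, Theo 438, Jonas 290, Mei 175. Winner: Theo.
The two methods agree.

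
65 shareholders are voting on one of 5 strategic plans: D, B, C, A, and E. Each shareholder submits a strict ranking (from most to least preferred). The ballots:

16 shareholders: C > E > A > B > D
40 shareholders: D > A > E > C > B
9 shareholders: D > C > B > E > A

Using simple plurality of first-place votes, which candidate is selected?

First-place votes: D 49, B 0, C 16, A 0, E 0.
D has the most first-place votes.

D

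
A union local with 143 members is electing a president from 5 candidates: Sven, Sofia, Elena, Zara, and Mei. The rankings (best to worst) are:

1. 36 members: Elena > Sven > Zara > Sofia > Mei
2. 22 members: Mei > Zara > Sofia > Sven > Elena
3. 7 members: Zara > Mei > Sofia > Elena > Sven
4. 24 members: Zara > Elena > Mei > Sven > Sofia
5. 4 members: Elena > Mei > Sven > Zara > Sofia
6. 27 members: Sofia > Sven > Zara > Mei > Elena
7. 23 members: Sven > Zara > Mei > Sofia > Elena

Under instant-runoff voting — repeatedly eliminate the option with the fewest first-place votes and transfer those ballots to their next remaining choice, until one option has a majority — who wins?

Zara

Round 1: Sven 23, Sofia 27, Elena 40, Zara 31, Mei 22. Eliminate Mei.
Round 2: Sven 23, Sofia 27, Elena 40, Zara 53. Eliminate Sven.
Round 3: Sofia 27, Elena 40, Zara 76. Zara has a majority.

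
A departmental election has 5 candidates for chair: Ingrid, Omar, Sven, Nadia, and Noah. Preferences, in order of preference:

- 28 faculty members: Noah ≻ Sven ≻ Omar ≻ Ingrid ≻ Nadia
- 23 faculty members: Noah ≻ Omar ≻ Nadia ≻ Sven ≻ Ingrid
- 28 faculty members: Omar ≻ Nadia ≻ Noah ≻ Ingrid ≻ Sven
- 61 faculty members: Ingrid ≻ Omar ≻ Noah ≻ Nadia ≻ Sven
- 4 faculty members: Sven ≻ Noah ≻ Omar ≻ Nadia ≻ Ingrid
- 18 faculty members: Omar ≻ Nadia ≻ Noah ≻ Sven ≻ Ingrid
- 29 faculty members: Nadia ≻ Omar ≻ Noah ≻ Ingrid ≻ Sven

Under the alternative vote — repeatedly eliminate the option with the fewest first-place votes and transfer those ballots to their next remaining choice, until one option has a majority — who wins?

Round 1: Ingrid 61, Omar 46, Sven 4, Nadia 29, Noah 51. Eliminate Sven.
Round 2: Ingrid 61, Omar 46, Nadia 29, Noah 55. Eliminate Nadia.
Round 3: Ingrid 61, Omar 75, Noah 55. Eliminate Noah.
Round 4: Ingrid 61, Omar 130. Omar has a majority.

Omar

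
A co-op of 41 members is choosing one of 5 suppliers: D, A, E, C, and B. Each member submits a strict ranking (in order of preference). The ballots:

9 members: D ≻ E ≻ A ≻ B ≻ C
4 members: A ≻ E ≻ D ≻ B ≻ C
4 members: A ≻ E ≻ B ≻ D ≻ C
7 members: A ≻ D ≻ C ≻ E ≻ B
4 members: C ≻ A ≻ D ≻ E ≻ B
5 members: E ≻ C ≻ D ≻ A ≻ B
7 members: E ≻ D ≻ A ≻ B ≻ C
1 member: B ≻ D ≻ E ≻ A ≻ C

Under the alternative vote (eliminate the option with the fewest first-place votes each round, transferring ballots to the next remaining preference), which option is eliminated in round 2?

Round 1: D 9, A 15, E 12, C 4, B 1. Eliminate B.
Round 2: D 10, A 15, E 12, C 4. Eliminate C.

C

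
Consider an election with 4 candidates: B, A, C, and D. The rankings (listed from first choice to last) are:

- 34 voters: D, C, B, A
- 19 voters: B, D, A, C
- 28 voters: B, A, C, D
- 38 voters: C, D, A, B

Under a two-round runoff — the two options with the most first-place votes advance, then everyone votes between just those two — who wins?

C

Round 1 first-place votes: B 47, A 0, C 38, D 34.
B and C advance.
Runoff: B is preferred to C by 47 voters; C by 72.
C wins the runoff.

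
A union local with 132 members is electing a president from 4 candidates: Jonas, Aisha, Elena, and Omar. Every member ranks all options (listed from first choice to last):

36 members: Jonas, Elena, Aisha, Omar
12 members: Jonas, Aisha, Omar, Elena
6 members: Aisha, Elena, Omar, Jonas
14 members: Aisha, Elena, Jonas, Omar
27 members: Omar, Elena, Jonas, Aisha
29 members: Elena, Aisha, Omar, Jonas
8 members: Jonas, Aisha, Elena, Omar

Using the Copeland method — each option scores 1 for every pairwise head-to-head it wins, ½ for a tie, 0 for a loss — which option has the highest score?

Elena

Jonas: beats Aisha and Omar; loses to Elena → score 2.
Aisha: beats Omar; loses to Jonas and Elena → score 1.
Elena: beats Jonas, Aisha, and Omar → score 3.
Omar: loses to Jonas, Aisha, and Elena → score 0.
Elena has the best pairwise record.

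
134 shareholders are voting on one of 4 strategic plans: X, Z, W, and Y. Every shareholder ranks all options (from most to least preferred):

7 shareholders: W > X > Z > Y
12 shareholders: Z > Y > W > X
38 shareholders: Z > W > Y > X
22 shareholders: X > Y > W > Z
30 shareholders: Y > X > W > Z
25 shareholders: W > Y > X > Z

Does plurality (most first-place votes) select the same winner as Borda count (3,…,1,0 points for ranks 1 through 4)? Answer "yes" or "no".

Plurality — first-place votes: X 22, Z 50, W 32, Y 30. Winner: Z.
Borda — scores: X 165, Z 157, W 236, Y 246. Winner: Y.
The two methods disagree.

no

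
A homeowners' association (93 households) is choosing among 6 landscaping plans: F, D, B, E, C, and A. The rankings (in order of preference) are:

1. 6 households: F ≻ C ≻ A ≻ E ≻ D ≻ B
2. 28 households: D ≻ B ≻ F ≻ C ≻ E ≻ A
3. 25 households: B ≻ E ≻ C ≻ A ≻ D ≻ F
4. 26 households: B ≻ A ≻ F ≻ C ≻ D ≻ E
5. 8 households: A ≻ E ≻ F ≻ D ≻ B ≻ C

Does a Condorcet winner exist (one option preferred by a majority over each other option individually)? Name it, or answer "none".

B

B vs F: 79–14 for B.
B vs D: 51–42 for B.
B vs E: 79–14 for B.
B vs C: 87–6 for B.
B vs A: 79–14 for B.
B beats every other option head-to-head.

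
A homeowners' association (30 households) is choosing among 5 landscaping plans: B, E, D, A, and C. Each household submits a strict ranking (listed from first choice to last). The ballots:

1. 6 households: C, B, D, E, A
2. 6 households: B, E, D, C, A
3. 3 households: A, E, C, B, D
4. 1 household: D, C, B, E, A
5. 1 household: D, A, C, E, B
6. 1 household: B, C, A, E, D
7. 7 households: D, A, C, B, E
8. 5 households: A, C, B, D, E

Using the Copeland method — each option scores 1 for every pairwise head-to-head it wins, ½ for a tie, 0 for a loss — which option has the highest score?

A

B: beats E and D; loses to A and C → score 2.
E: loses to B, D, A, and C → score 0.
D: beats E and A; ties C; loses to B → score 2.5.
A: beats B, E, and C; loses to D → score 3.
C: beats B and E; ties D; loses to A → score 2.5.
A has the best pairwise record.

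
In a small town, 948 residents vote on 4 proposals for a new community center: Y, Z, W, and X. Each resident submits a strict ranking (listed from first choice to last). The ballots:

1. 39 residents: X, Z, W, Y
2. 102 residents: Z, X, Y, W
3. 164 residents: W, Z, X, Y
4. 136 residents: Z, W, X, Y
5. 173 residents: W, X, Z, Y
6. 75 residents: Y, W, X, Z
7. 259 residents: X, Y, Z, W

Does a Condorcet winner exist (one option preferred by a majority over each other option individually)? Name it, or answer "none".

none

Checking pairwise contests:
Z beats Y 614–334.
X beats Z 546–402.
Z beats W 536–412.
W beats X 548–400.
Every option loses at least one head-to-head, so there is no Condorcet winner.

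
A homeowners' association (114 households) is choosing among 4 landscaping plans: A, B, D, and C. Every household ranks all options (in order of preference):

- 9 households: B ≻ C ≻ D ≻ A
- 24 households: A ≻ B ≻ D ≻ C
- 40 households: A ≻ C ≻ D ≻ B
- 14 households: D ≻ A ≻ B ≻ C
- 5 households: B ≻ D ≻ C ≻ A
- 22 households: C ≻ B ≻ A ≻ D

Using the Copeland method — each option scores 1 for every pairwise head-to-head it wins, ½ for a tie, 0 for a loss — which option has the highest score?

A

A: beats B, D, and C → score 3.
B: beats D; loses to A and C → score 1.
D: loses to A, B, and C → score 0.
C: beats B and D; loses to A → score 2.
A has the best pairwise record.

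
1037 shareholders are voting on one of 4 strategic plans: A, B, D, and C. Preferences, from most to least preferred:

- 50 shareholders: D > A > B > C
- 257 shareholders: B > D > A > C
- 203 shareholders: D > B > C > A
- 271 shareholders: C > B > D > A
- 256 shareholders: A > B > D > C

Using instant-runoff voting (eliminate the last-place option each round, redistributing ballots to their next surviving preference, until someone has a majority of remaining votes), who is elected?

B

Round 1: A 256, B 257, D 253, C 271. Eliminate D.
Round 2: A 306, B 460, C 271. Eliminate C.
Round 3: A 306, B 731. B has a majority.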